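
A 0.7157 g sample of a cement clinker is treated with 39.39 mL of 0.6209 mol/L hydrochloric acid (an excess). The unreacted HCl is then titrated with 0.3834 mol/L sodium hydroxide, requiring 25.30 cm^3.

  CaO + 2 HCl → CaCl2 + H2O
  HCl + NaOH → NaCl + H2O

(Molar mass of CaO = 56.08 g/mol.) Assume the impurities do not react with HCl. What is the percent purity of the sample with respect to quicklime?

57.82 %

n(HCl) added = 0.03939 × 0.6209 = 0.02446 mol
n(NaOH) used in back-titration = 0.02530 × 0.3834 = 9.700 × 10^-3 mol
n(HCl) left over = 9.700 × 10^-3 mol (1:1 ratio)
n(HCl) consumed by analyte = 0.02446 − 9.700 × 10^-3 = 0.01476 mol
From the 1:2 ratio, n(CaO) = 1/2 × 0.01476 = 7.379 × 10^-3 mol
mass of CaO = 7.379 × 10^-3 × 56.08 = 0.4138 g
% CaO = 0.4138 / 0.7157 × 100 = 57.82 %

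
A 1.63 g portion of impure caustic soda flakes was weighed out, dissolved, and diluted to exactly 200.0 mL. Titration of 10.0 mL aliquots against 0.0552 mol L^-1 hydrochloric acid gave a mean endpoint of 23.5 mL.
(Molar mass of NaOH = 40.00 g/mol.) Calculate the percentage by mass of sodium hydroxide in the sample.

NaOH + HCl → NaCl + H2O
n(HCl) per titration = 0.0235 × 0.0552 = 1.30 × 10^-3 mol
n(NaOH) in each aliquot = 1.30 × 10^-3 mol (1:1 ratio)
n(NaOH) in the whole flask = 1.30 × 10^-3 × 200.0/10.0 = 0.0259 mol
mass of NaOH = 0.0259 × 40.00 = 1.04 g
% NaOH = 1.04 / 1.63 × 100 = 63.7 %

63.7 %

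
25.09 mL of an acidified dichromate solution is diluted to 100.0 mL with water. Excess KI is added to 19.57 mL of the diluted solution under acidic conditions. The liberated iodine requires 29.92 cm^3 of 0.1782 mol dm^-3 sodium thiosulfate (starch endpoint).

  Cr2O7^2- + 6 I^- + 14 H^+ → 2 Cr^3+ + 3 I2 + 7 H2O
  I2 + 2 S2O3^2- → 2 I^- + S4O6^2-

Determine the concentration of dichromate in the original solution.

n(S2O3^2-) = 0.02992 × 0.1782 = 5.332 × 10^-3 mol
n(I2) = n(S2O3^2-)/2 = 2.666 × 10^-3 mol
From the 1:3 ratio, n(Cr2O7^2-) in the aliquot = 1/3 × 2.666 × 10^-3 = 8.886 × 10^-4 mol
[Cr2O7^2-]_dilute = 8.886 × 10^-4 / 0.01957 = 0.04541 mol/L
[Cr2O7^2-]_original = 0.04541 × 100.0/25.09 = 0.1810 mol/L

0.1810 mol/L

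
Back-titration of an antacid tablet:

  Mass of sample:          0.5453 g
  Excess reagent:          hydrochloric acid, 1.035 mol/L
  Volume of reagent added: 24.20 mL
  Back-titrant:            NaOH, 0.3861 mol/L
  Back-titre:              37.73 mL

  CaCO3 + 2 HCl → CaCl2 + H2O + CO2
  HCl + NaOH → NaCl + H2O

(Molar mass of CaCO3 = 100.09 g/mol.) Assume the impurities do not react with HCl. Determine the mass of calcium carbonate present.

n(HCl) added = 0.02420 × 1.035 = 0.02505 mol
n(NaOH) used in back-titration = 0.03773 × 0.3861 = 0.01457 mol
n(HCl) left over = 0.01457 mol (1:1 ratio)
n(HCl) consumed by analyte = 0.02505 − 0.01457 = 0.01048 mol
From the 1:2 ratio, n(CaCO3) = 1/2 × 0.01048 = 5.240 × 10^-3 mol
mass of CaCO3 = 5.240 × 10^-3 × 100.09 = 0.5244 g

0.5244 g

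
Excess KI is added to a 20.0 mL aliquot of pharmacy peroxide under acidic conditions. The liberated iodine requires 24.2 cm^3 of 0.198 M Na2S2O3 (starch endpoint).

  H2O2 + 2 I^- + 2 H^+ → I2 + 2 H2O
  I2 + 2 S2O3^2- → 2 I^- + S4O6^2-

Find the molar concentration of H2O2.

0.120 M

n(S2O3^2-) = 0.0242 × 0.198 = 4.79 × 10^-3 mol
n(I2) = n(S2O3^2-)/2 = 2.40 × 10^-3 mol
n(H2O2) in the aliquot = 2.40 × 10^-3 mol (1:1 ratio)
[H2O2] = 2.40 × 10^-3 / 0.0200 = 0.120 mol/L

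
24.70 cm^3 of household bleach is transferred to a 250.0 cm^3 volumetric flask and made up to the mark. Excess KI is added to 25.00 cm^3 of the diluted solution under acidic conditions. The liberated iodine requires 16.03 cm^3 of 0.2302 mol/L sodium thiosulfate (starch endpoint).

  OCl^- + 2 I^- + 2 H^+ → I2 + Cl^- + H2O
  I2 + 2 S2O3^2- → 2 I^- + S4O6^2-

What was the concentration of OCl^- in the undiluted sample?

0.7470 mol/L

n(S2O3^2-) = 0.01603 × 0.2302 = 3.690 × 10^-3 mol
n(I2) = n(S2O3^2-)/2 = 1.845 × 10^-3 mol
n(OCl^-) in the aliquot = 1.845 × 10^-3 mol (1:1 ratio)
[OCl^-]_dilute = 1.845 × 10^-3 / 0.02500 = 0.07380 mol/L
[OCl^-]_original = 0.07380 × 250.0/24.70 = 0.7470 mol/L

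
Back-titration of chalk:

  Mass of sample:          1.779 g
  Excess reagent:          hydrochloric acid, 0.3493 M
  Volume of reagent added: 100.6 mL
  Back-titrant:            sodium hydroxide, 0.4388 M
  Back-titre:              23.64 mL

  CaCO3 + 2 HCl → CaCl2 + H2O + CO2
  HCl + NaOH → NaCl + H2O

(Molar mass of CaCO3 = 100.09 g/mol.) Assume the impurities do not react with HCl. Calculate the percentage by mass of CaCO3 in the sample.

n(HCl) added = 0.1006 × 0.3493 = 0.03514 mol
n(NaOH) used in back-titration = 0.02364 × 0.4388 = 0.01037 mol
n(HCl) left over = 0.01037 mol (1:1 ratio)
n(HCl) consumed by analyte = 0.03514 − 0.01037 = 0.02477 mol
From the 1:2 ratio, n(CaCO3) = 1/2 × 0.02477 = 0.01238 mol
mass of CaCO3 = 0.01238 × 100.09 = 1.239 g
% CaCO3 = 1.239 / 1.779 × 100 = 69.67 %

69.67 %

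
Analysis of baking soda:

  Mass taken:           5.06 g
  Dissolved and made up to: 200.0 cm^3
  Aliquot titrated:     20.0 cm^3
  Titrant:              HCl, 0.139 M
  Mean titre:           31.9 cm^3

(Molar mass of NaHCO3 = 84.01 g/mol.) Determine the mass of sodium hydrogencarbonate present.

3.73 g

NaHCO3 + HCl → NaCl + H2O + CO2
n(HCl) per titration = 0.0319 × 0.139 = 4.43 × 10^-3 mol
n(NaHCO3) in each aliquot = 4.43 × 10^-3 mol (1:1 ratio)
n(NaHCO3) in the whole flask = 4.43 × 10^-3 × 200.0/20.0 = 0.0443 mol
mass of NaHCO3 = 0.0443 × 84.01 = 3.73 g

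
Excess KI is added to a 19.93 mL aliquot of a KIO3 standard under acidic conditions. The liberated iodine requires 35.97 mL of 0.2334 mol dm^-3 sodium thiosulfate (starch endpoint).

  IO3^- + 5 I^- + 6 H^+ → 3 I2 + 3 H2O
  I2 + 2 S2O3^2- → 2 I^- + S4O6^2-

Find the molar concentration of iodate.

0.07021 mol/L

n(S2O3^2-) = 0.03597 × 0.2334 = 8.395 × 10^-3 mol
n(I2) = n(S2O3^2-)/2 = 4.198 × 10^-3 mol
From the 1:3 ratio, n(IO3^-) in the aliquot = 1/3 × 4.198 × 10^-3 = 1.399 × 10^-3 mol
[IO3^-] = 1.399 × 10^-3 / 0.01993 = 0.07021 mol/L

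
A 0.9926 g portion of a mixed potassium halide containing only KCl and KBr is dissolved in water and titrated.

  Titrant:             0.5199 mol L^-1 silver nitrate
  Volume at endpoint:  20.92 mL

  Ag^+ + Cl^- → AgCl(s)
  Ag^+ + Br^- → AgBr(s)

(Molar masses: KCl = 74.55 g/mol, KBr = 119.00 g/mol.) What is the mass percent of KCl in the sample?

50.97 %

n(AgNO3) = 0.02092 × 0.5199 = 0.01088 mol
Let x = n(KCl), y = n(KBr).
Titrant: 1x + 1y = 0.01088;  mass: 74.55x + 119.00y = 0.9926
Solving, x = 6.787 × 10^-3 mol, y = 4.089 × 10^-3 mol
mass of KCl = 6.787 × 10^-3 × 74.55 = 0.5060 g
% KCl = 0.5060 / 0.9926 × 100 = 50.97 %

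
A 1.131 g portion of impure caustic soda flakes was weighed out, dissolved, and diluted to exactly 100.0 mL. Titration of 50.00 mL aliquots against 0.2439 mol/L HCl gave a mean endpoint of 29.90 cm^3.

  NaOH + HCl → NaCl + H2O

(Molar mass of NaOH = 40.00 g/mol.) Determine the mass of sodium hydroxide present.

0.5834 g

n(HCl) per titration = 0.02990 × 0.2439 = 7.293 × 10^-3 mol
n(NaOH) in each aliquot = 7.293 × 10^-3 mol (1:1 ratio)
n(NaOH) in the whole flask = 7.293 × 10^-3 × 100.0/50.00 = 0.01459 mol
mass of NaOH = 0.01459 × 40.00 = 0.5834 g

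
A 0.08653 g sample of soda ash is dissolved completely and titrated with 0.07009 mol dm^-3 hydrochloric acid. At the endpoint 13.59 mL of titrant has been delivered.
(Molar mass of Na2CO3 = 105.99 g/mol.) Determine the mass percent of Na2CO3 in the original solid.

58.34 %

Na2CO3 + 2 HCl → 2 NaCl + H2O + CO2
n(HCl) = 0.01359 L × 0.07009 mol/L = 9.525 × 10^-4 mol
From the 1:2 ratio, n(Na2CO3) = 1/2 × 9.525 × 10^-4 = 4.763 × 10^-4 mol
mass of Na2CO3 = 4.763 × 10^-4 × 105.99 g/mol = 0.05048 g
% Na2CO3 = 0.05048 / 0.08653 × 100 = 58.34 %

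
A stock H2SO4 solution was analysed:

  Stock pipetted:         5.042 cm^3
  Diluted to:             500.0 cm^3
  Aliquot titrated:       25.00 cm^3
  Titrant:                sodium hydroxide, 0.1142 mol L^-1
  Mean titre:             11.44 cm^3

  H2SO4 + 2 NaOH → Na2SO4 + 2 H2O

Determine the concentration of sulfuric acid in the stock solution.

2.591 mol/L

n(NaOH) = 0.01144 × 0.1142 = 1.306 × 10^-3 mol
From the 1:2 ratio, n(H2SO4) in the aliquot = 1/2 × 1.306 × 10^-3 = 6.532 × 10^-4 mol
[H2SO4]_dilute = 6.532 × 10^-4 / 0.02500 = 0.02613 mol/L
Dilution factor = 500.0 / 5.042 = 99.17
[H2SO4]_stock = 0.02613 × 99.17 = 2.591 mol/L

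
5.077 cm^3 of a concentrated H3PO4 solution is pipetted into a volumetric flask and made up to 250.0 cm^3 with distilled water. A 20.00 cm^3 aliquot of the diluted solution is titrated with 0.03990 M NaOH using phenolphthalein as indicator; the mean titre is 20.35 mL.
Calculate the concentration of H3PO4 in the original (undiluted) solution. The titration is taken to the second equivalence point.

H3PO4 + 2 NaOH → Na2HPO4 + 2 H2O
n(NaOH) = 0.02035 × 0.03990 = 8.120 × 10^-4 mol
From the 1:2 ratio, n(H3PO4) in the aliquot = 1/2 × 8.120 × 10^-4 = 4.060 × 10^-4 mol
[H3PO4]_dilute = 4.060 × 10^-4 / 0.02000 = 0.02030 mol/L
Dilution factor = 250.0 / 5.077 = 49.24
[H3PO4]_stock = 0.02030 × 49.24 = 0.9996 mol/L

0.9996 M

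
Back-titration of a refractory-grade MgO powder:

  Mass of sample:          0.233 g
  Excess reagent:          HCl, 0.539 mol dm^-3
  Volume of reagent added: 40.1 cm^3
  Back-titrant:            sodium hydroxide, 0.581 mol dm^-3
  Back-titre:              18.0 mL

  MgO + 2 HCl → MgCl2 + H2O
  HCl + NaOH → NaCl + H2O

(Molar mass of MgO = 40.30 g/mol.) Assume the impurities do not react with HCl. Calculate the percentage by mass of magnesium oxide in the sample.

96.5 %

n(HCl) added = 0.0401 × 0.539 = 0.0216 mol
n(NaOH) used in back-titration = 0.0180 × 0.581 = 0.0105 mol
n(HCl) left over = 0.0105 mol (1:1 ratio)
n(HCl) consumed by analyte = 0.0216 − 0.0105 = 0.0112 mol
From the 1:2 ratio, n(MgO) = 1/2 × 0.0112 = 5.58 × 10^-3 mol
mass of MgO = 5.58 × 10^-3 × 40.30 = 0.225 g
% MgO = 0.225 / 0.233 × 100 = 96.5 %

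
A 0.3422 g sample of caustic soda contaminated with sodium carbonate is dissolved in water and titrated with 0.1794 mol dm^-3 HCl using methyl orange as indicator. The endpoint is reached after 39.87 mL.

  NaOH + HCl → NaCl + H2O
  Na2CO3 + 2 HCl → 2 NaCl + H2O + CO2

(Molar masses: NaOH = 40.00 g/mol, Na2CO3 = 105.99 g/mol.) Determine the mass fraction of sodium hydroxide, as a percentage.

33.15 %

n(HCl) = 0.03987 × 0.1794 = 7.153 × 10^-3 mol
Let x = n(NaOH), y = n(Na2CO3).
Titrant: 1x + 2y = 7.153 × 10^-3;  mass: 40.00x + 105.99y = 0.3422
Solving, x = 2.836 × 10^-3 mol, y = 2.158 × 10^-3 mol
mass of NaOH = 2.836 × 10^-3 × 40.00 = 0.1134 g
% NaOH = 0.1134 / 0.3422 × 100 = 33.15 %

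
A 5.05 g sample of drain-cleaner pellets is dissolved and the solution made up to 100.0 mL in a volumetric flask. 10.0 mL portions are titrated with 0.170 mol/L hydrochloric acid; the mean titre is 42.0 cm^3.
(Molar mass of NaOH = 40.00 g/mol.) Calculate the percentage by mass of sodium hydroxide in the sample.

56.6 %

NaOH + HCl → NaCl + H2O
n(HCl) per titration = 0.0420 × 0.170 = 7.14 × 10^-3 mol
n(NaOH) in each aliquot = 7.14 × 10^-3 mol (1:1 ratio)
n(NaOH) in the whole flask = 7.14 × 10^-3 × 100.0/10.0 = 0.0714 mol
mass of NaOH = 0.0714 × 40.00 = 2.86 g
% NaOH = 2.86 / 5.05 × 100 = 56.6 %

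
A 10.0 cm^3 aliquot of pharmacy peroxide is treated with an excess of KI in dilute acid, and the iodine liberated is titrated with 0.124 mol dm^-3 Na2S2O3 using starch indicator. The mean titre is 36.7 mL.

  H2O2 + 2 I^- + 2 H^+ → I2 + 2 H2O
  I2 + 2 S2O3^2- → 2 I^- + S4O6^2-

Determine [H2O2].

n(S2O3^2-) = 0.0367 × 0.124 = 4.55 × 10^-3 mol
n(I2) = n(S2O3^2-)/2 = 2.28 × 10^-3 mol
n(H2O2) in the aliquot = 2.28 × 10^-3 mol (1:1 ratio)
[H2O2] = 2.28 × 10^-3 / 0.0100 = 0.228 mol/L

0.228 mol/L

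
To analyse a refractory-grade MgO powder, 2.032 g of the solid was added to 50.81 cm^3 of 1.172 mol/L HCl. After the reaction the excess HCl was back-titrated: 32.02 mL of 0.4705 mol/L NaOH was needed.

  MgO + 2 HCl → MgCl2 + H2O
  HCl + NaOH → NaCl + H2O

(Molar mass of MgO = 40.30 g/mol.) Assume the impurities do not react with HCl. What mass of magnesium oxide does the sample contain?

0.8964 g

n(HCl) added = 0.05081 × 1.172 = 0.05955 mol
n(NaOH) used in back-titration = 0.03202 × 0.4705 = 0.01507 mol
n(HCl) left over = 0.01507 mol (1:1 ratio)
n(HCl) consumed by analyte = 0.05955 − 0.01507 = 0.04448 mol
From the 1:2 ratio, n(MgO) = 1/2 × 0.04448 = 0.02224 mol
mass of MgO = 0.02224 × 40.30 = 0.8964 g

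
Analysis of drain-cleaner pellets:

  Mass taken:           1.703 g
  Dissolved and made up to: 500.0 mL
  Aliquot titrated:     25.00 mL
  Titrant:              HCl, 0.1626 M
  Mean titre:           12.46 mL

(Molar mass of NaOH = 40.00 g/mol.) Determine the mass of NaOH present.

1.621 g

NaOH + HCl → NaCl + H2O
n(HCl) per titration = 0.01246 × 0.1626 = 2.026 × 10^-3 mol
n(NaOH) in each aliquot = 2.026 × 10^-3 mol (1:1 ratio)
n(NaOH) in the whole flask = 2.026 × 10^-3 × 500.0/25.00 = 0.04052 mol
mass of NaOH = 0.04052 × 40.00 = 1.621 g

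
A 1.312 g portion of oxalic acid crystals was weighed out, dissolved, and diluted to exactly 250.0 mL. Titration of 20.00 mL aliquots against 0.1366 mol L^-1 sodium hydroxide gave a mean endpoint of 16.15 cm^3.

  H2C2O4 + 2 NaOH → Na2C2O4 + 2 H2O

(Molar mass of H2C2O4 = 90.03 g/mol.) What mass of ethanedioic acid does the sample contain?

1.241 g

n(NaOH) per titration = 0.01615 × 0.1366 = 2.206 × 10^-3 mol
From the 1:2 ratio, n(H2C2O4) in each aliquot = 1/2 × 2.206 × 10^-3 = 1.103 × 10^-3 mol
n(H2C2O4) in the whole flask = 1.103 × 10^-3 × 250.0/20.00 = 0.01379 mol
mass of H2C2O4 = 0.01379 × 90.03 = 1.241 g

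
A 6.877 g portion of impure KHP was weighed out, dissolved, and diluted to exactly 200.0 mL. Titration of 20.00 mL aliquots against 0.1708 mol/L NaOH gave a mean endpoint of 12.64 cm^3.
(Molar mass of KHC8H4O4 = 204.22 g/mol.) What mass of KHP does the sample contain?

4.409 g

KHC8H4O4 + NaOH → KNaC8H4O4 + H2O
n(NaOH) per titration = 0.01264 × 0.1708 = 2.159 × 10^-3 mol
n(KHC8H4O4) in each aliquot = 2.159 × 10^-3 mol (1:1 ratio)
n(KHC8H4O4) in the whole flask = 2.159 × 10^-3 × 200.0/20.00 = 0.02159 mol
mass of KHC8H4O4 = 0.02159 × 204.22 = 4.409 g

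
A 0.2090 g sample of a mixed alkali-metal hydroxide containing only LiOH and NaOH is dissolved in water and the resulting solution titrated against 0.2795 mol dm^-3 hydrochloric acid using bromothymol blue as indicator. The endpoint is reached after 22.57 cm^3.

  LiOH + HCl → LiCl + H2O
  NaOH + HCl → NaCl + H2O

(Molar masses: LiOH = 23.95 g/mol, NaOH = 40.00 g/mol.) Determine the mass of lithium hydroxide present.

0.06466 g

n(HCl) = 0.02257 × 0.2795 = 6.308 × 10^-3 mol
Let x = n(LiOH), y = n(NaOH).
Titrant: 1x + 1y = 6.308 × 10^-3;  mass: 23.95x + 40.00y = 0.2090
Solving, x = 2.700 × 10^-3 mol, y = 3.608 × 10^-3 mol
mass of LiOH = 2.700 × 10^-3 × 23.95 = 0.06466 g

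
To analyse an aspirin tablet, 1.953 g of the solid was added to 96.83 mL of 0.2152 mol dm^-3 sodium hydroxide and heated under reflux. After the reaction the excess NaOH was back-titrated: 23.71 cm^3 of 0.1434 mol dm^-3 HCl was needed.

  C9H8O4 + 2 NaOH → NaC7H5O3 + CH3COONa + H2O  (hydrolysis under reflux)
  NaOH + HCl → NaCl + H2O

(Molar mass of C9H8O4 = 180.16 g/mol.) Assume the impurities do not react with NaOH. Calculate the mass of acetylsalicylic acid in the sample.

n(NaOH) added = 0.09683 × 0.2152 = 0.02084 mol
n(HCl) used in back-titration = 0.02371 × 0.1434 = 3.400 × 10^-3 mol
n(NaOH) left over = 3.400 × 10^-3 mol (1:1 ratio)
n(NaOH) consumed by analyte = 0.02084 − 3.400 × 10^-3 = 0.01744 mol
From the 1:2 ratio, n(C9H8O4) = 1/2 × 0.01744 = 8.719 × 10^-3 mol
mass of C9H8O4 = 8.719 × 10^-3 × 180.16 = 1.571 g

1.571 g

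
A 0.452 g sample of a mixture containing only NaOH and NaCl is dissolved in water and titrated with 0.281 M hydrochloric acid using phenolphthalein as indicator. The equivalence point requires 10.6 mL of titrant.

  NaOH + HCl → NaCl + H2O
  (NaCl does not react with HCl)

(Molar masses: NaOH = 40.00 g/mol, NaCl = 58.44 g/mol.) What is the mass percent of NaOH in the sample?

26.4 %

n(HCl) = 0.0106 × 0.281 = 2.98 × 10^-3 mol
Let x = n(NaOH), y = n(NaCl).
Titrant: 1x = 2.98 × 10^-3;  mass: 40.00x + 58.44y = 0.452
Solving, x = 2.98 × 10^-3 mol, y = 5.70 × 10^-3 mol
mass of NaOH = 2.98 × 10^-3 × 40.00 = 0.119 g
% NaOH = 0.119 / 0.452 × 100 = 26.4 %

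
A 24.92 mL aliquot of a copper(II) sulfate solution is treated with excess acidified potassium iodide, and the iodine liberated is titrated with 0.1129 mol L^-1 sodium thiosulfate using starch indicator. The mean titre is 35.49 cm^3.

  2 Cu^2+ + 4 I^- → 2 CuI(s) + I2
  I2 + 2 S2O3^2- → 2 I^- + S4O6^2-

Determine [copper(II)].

0.1608 mol/L

n(S2O3^2-) = 0.03549 × 0.1129 = 4.007 × 10^-3 mol
n(I2) = n(S2O3^2-)/2 = 2.003 × 10^-3 mol
From the 2:1 ratio, n(Cu2+) in the aliquot = 2/1 × 2.003 × 10^-3 = 4.007 × 10^-3 mol
[Cu2+] = 4.007 × 10^-3 / 0.02492 = 0.1608 mol/L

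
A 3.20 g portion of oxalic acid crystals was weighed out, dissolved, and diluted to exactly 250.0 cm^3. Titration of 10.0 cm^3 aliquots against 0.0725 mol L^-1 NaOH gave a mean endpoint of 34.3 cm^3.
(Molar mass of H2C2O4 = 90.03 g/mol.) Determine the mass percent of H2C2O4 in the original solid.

87.5 %

H2C2O4 + 2 NaOH → Na2C2O4 + 2 H2O
n(NaOH) per titration = 0.0343 × 0.0725 = 2.49 × 10^-3 mol
From the 1:2 ratio, n(H2C2O4) in each aliquot = 1/2 × 2.49 × 10^-3 = 1.24 × 10^-3 mol
n(H2C2O4) in the whole flask = 1.24 × 10^-3 × 250.0/10.0 = 0.0311 mol
mass of H2C2O4 = 0.0311 × 90.03 = 2.80 g
% H2C2O4 = 2.80 / 3.20 × 100 = 87.5 %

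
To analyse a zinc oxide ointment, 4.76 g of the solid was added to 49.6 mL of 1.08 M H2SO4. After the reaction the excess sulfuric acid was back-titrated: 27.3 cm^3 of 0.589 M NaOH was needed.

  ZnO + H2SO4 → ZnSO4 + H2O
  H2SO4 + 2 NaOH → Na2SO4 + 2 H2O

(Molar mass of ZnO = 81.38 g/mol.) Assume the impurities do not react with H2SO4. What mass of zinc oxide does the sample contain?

n(H2SO4) added = 0.0496 × 1.08 = 0.0536 mol
n(NaOH) used in back-titration = 0.0273 × 0.589 = 0.0161 mol
From the 1:2 ratio, n(H2SO4) left over = 1/2 × 0.0161 = 8.04 × 10^-3 mol
n(H2SO4) consumed by analyte = 0.0536 − 8.04 × 10^-3 = 0.0455 mol
n(ZnO) = 0.0455 mol (1:1 ratio)
mass of ZnO = 0.0455 × 81.38 = 3.71 g

3.71 g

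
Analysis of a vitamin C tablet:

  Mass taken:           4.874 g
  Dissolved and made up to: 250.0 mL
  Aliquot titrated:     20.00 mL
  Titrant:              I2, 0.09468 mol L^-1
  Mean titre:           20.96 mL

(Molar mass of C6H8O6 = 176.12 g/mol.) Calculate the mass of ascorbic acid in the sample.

4.369 g

C6H8O6 + I2 → C6H6O6 + 2 HI
n(I2) per titration = 0.02096 × 0.09468 = 1.984 × 10^-3 mol
n(C6H8O6) in each aliquot = 1.984 × 10^-3 mol (1:1 ratio)
n(C6H8O6) in the whole flask = 1.984 × 10^-3 × 250.0/20.00 = 0.02481 mol
mass of C6H8O6 = 0.02481 × 176.12 = 4.369 g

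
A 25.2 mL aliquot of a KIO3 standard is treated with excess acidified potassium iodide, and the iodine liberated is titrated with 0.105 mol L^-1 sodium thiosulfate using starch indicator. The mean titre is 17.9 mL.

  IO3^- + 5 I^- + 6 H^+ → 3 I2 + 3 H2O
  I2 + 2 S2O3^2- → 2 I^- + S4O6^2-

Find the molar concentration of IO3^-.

0.0124 mol/L

n(S2O3^2-) = 0.0179 × 0.105 = 1.88 × 10^-3 mol
n(I2) = n(S2O3^2-)/2 = 9.40 × 10^-4 mol
From the 1:3 ratio, n(IO3^-) in the aliquot = 1/3 × 9.40 × 10^-4 = 3.13 × 10^-4 mol
[IO3^-] = 3.13 × 10^-4 / 0.0252 = 0.0124 mol/L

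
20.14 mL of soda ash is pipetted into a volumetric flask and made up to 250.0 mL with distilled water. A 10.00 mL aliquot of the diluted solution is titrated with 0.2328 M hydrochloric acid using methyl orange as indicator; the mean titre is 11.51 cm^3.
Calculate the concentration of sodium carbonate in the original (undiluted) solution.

1.663 M

Na2CO3 + 2 HCl → 2 NaCl + H2O + CO2
n(HCl) = 0.01151 × 0.2328 = 2.680 × 10^-3 mol
From the 1:2 ratio, n(Na2CO3) in the aliquot = 1/2 × 2.680 × 10^-3 = 1.340 × 10^-3 mol
[Na2CO3]_dilute = 1.340 × 10^-3 / 0.01000 = 0.1340 mol/L
Dilution factor = 250.0 / 20.14 = 12.41
[Na2CO3]_stock = 0.1340 × 12.41 = 1.663 mol/L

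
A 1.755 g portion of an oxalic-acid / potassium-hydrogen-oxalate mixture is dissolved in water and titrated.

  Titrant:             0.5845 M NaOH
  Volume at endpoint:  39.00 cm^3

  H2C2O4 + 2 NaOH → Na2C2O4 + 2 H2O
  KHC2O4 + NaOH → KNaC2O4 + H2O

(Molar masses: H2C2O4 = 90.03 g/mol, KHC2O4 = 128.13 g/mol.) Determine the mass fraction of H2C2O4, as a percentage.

35.98 %

n(NaOH) = 0.03900 × 0.5845 = 0.02280 mol
Let x = n(H2C2O4), y = n(KHC2O4).
Titrant: 2x + 1y = 0.02280;  mass: 90.03x + 128.13y = 1.755
Solving, x = 7.013 × 10^-3 mol, y = 8.769 × 10^-3 mol
mass of H2C2O4 = 7.013 × 10^-3 × 90.03 = 0.6314 g
% H2C2O4 = 0.6314 / 1.755 × 100 = 35.98 %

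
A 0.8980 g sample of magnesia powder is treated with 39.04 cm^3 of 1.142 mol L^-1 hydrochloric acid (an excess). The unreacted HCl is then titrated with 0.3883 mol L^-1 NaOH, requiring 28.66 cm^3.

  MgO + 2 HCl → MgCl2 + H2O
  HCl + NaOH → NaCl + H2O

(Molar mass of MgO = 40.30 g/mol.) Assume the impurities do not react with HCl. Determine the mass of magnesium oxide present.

0.6741 g

n(HCl) added = 0.03904 × 1.142 = 0.04458 mol
n(NaOH) used in back-titration = 0.02866 × 0.3883 = 0.01113 mol
n(HCl) left over = 0.01113 mol (1:1 ratio)
n(HCl) consumed by analyte = 0.04458 − 0.01113 = 0.03346 mol
From the 1:2 ratio, n(MgO) = 1/2 × 0.03346 = 0.01673 mol
mass of MgO = 0.01673 × 40.30 = 0.6741 g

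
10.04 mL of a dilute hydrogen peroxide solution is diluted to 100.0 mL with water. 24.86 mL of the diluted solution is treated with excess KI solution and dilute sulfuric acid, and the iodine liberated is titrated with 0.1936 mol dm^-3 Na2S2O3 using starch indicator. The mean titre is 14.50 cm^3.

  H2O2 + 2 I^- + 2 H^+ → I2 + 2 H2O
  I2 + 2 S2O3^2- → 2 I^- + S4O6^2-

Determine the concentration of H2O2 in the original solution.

n(S2O3^2-) = 0.01450 × 0.1936 = 2.807 × 10^-3 mol
n(I2) = n(S2O3^2-)/2 = 1.404 × 10^-3 mol
n(H2O2) in the aliquot = 1.404 × 10^-3 mol (1:1 ratio)
[H2O2]_dilute = 1.404 × 10^-3 / 0.02486 = 0.05646 mol/L
[H2O2]_original = 0.05646 × 100.0/10.04 = 0.5624 mol/L

0.5624 mol/L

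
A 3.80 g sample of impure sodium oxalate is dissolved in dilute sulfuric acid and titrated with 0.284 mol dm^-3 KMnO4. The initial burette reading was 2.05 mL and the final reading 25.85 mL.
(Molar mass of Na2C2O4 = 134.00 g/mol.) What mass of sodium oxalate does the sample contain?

2.26 g

2 MnO4^- + 5 C2O4^2- + 16 H^+ → 2 Mn^2+ + 10 CO2 + 8 H2O
n(KMnO4) = 0.0238 L × 0.284 mol/L = 6.76 × 10^-3 mol
From the 5:2 ratio, n(Na2C2O4) = 5/2 × 6.76 × 10^-3 = 0.0169 mol
mass of Na2C2O4 = 0.0169 × 134.00 g/mol = 2.26 g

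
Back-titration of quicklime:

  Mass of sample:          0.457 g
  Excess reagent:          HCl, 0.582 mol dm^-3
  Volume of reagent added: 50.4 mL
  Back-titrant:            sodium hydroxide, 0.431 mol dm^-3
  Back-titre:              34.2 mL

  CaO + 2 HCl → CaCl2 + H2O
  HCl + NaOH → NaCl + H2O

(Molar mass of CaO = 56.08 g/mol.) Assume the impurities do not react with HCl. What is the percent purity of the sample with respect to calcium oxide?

89.5 %

n(HCl) added = 0.0504 × 0.582 = 0.0293 mol
n(NaOH) used in back-titration = 0.0342 × 0.431 = 0.0147 mol
n(HCl) left over = 0.0147 mol (1:1 ratio)
n(HCl) consumed by analyte = 0.0293 − 0.0147 = 0.0146 mol
From the 1:2 ratio, n(CaO) = 1/2 × 0.0146 = 7.30 × 10^-3 mol
mass of CaO = 7.30 × 10^-3 × 56.08 = 0.409 g
% CaO = 0.409 / 0.457 × 100 = 89.5 %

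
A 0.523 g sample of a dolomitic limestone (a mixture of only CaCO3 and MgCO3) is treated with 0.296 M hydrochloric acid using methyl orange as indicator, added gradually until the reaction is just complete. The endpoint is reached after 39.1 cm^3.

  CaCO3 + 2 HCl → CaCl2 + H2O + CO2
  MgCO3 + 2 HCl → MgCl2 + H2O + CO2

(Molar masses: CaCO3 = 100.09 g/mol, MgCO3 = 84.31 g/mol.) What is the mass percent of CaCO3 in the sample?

42.6 %

n(HCl) = 0.0391 × 0.296 = 0.0116 mol
Let x = n(CaCO3), y = n(MgCO3).
Titrant: 2x + 2y = 0.0116;  mass: 100.09x + 84.31y = 0.523
Solving, x = 2.23 × 10^-3 mol, y = 3.56 × 10^-3 mol
mass of CaCO3 = 2.23 × 10^-3 × 100.09 = 0.223 g
% CaCO3 = 0.223 / 0.523 × 100 = 42.6 %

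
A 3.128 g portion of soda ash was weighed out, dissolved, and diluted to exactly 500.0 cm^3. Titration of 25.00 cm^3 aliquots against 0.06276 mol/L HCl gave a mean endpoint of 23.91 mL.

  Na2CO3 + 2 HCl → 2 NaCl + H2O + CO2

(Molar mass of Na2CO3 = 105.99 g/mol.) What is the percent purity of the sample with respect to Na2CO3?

n(HCl) per titration = 0.02391 × 0.06276 = 1.501 × 10^-3 mol
From the 1:2 ratio, n(Na2CO3) in each aliquot = 1/2 × 1.501 × 10^-3 = 7.503 × 10^-4 mol
n(Na2CO3) in the whole flask = 7.503 × 10^-4 × 500.0/25.00 = 0.01501 mol
mass of Na2CO3 = 0.01501 × 105.99 = 1.590 g
% Na2CO3 = 1.590 / 3.128 × 100 = 50.85 %

50.85 %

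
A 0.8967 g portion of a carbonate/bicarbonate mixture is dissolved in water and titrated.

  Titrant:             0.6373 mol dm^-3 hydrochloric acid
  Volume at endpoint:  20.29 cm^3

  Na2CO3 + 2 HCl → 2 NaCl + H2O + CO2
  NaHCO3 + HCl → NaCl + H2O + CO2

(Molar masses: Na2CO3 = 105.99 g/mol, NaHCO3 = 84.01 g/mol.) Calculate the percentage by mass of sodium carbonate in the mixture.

n(HCl) = 0.02029 × 0.6373 = 0.01293 mol
Let x = n(Na2CO3), y = n(NaHCO3).
Titrant: 2x + 1y = 0.01293;  mass: 105.99x + 84.01y = 0.8967
Solving, x = 3.057 × 10^-3 mol, y = 6.817 × 10^-3 mol
mass of Na2CO3 = 3.057 × 10^-3 × 105.99 = 0.3240 g
% Na2CO3 = 0.3240 / 0.8967 × 100 = 36.13 %

36.13 %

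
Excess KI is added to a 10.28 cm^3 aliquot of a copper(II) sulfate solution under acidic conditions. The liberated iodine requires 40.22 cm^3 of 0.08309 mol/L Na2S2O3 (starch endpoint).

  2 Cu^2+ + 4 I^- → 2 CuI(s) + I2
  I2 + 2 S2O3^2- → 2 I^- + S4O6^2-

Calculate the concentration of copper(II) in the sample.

n(S2O3^2-) = 0.04022 × 0.08309 = 3.342 × 10^-3 mol
n(I2) = n(S2O3^2-)/2 = 1.671 × 10^-3 mol
From the 2:1 ratio, n(Cu2+) in the aliquot = 2/1 × 1.671 × 10^-3 = 3.342 × 10^-3 mol
[Cu2+] = 3.342 × 10^-3 / 0.01028 = 0.3251 mol/L

0.3251 mol/L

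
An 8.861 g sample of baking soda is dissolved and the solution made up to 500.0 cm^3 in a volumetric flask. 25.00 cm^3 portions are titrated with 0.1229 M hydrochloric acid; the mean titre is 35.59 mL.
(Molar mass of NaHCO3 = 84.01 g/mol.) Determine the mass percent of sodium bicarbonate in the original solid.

82.94 %

NaHCO3 + HCl → NaCl + H2O + CO2
n(HCl) per titration = 0.03559 × 0.1229 = 4.374 × 10^-3 mol
n(NaHCO3) in each aliquot = 4.374 × 10^-3 mol (1:1 ratio)
n(NaHCO3) in the whole flask = 4.374 × 10^-3 × 500.0/25.00 = 0.08748 mol
mass of NaHCO3 = 0.08748 × 84.01 = 7.349 g
% NaHCO3 = 7.349 / 8.861 × 100 = 82.94 %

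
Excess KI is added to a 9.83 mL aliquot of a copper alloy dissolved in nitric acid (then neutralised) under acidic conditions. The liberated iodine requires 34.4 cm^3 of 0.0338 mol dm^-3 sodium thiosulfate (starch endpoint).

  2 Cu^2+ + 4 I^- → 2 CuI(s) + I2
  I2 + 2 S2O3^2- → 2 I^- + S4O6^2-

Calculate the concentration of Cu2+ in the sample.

0.118 mol/L

n(S2O3^2-) = 0.0344 × 0.0338 = 1.16 × 10^-3 mol
n(I2) = n(S2O3^2-)/2 = 5.81 × 10^-4 mol
From the 2:1 ratio, n(Cu2+) in the aliquot = 2/1 × 5.81 × 10^-4 = 1.16 × 10^-3 mol
[Cu2+] = 1.16 × 10^-3 / 0.00983 = 0.118 mol/L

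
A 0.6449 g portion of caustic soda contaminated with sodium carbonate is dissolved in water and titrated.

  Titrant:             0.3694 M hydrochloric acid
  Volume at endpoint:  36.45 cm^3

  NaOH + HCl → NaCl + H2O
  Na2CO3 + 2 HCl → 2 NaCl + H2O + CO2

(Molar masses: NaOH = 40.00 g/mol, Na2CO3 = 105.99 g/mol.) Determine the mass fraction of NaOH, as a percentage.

n(HCl) = 0.03645 × 0.3694 = 0.01346 mol
Let x = n(NaOH), y = n(Na2CO3).
Titrant: 1x + 2y = 0.01346;  mass: 40.00x + 105.99y = 0.6449
Solving, x = 5.283 × 10^-3 mol, y = 4.091 × 10^-3 mol
mass of NaOH = 5.283 × 10^-3 × 40.00 = 0.2113 g
% NaOH = 0.2113 / 0.6449 × 100 = 32.77 %

32.77 %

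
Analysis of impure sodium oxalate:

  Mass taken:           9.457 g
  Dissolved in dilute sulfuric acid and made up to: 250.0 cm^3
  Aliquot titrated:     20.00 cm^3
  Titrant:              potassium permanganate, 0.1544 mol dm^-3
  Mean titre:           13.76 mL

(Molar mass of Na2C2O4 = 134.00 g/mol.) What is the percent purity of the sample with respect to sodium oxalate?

94.07 %

2 MnO4^- + 5 C2O4^2- + 16 H^+ → 2 Mn^2+ + 10 CO2 + 8 H2O
n(KMnO4) per titration = 0.01376 × 0.1544 = 2.125 × 10^-3 mol
From the 5:2 ratio, n(Na2C2O4) in each aliquot = 5/2 × 2.125 × 10^-3 = 5.311 × 10^-3 mol
n(Na2C2O4) in the whole flask = 5.311 × 10^-3 × 250.0/20.00 = 0.06639 mol
mass of Na2C2O4 = 0.06639 × 134.00 = 8.897 g
% Na2C2O4 = 8.897 / 9.457 × 100 = 94.07 %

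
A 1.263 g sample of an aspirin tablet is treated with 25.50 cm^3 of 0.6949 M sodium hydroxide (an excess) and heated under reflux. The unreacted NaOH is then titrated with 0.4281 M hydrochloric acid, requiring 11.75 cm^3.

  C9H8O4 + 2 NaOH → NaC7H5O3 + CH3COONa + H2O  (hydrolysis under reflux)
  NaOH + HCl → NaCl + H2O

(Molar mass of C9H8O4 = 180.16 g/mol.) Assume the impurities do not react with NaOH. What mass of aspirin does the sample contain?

1.143 g

n(NaOH) added = 0.02550 × 0.6949 = 0.01772 mol
n(HCl) used in back-titration = 0.01175 × 0.4281 = 5.030 × 10^-3 mol
n(NaOH) left over = 5.030 × 10^-3 mol (1:1 ratio)
n(NaOH) consumed by analyte = 0.01772 − 5.030 × 10^-3 = 0.01269 mol
From the 1:2 ratio, n(C9H8O4) = 1/2 × 0.01269 = 6.345 × 10^-3 mol
mass of C9H8O4 = 6.345 × 10^-3 × 180.16 = 1.143 g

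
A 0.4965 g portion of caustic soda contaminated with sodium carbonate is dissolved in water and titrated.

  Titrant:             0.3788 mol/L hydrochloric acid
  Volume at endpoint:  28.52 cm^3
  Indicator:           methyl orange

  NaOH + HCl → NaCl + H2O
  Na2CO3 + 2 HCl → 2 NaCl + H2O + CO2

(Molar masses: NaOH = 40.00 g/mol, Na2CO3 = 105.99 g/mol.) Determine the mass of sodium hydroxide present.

0.2340 g

n(HCl) = 0.02852 × 0.3788 = 0.01080 mol
Let x = n(NaOH), y = n(Na2CO3).
Titrant: 1x + 2y = 0.01080;  mass: 40.00x + 105.99y = 0.4965
Solving, x = 5.850 × 10^-3 mol, y = 2.477 × 10^-3 mol
mass of NaOH = 5.850 × 10^-3 × 40.00 = 0.2340 g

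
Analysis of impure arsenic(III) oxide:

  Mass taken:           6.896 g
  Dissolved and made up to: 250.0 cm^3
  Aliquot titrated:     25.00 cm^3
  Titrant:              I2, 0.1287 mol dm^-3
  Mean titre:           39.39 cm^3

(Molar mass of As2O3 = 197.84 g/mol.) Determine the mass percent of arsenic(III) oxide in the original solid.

72.72 %

As2O3 + 2 I2 + 2 H2O → As2O5 + 4 HI
n(I2) per titration = 0.03939 × 0.1287 = 5.069 × 10^-3 mol
From the 1:2 ratio, n(As2O3) in each aliquot = 1/2 × 5.069 × 10^-3 = 2.535 × 10^-3 mol
n(As2O3) in the whole flask = 2.535 × 10^-3 × 250.0/25.00 = 0.02535 mol
mass of As2O3 = 0.02535 × 197.84 = 5.015 g
% As2O3 = 5.015 / 6.896 × 100 = 72.72 %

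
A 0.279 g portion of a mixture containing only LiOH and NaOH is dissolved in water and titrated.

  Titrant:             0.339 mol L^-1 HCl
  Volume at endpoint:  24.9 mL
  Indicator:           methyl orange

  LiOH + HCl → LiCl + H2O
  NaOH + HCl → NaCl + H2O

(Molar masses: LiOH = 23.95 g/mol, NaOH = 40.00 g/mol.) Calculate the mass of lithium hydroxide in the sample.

n(HCl) = 0.0249 × 0.339 = 8.44 × 10^-3 mol
Let x = n(LiOH), y = n(NaOH).
Titrant: 1x + 1y = 8.44 × 10^-3;  mass: 23.95x + 40.00y = 0.279
Solving, x = 3.65 × 10^-3 mol, y = 4.79 × 10^-3 mol
mass of LiOH = 3.65 × 10^-3 × 23.95 = 0.0875 g

0.0875 g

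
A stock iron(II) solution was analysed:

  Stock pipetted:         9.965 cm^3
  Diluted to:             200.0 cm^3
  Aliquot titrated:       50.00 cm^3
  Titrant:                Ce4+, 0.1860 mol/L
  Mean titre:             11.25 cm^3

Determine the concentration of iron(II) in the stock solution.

Ce^4+ + Fe^2+ → Ce^3+ + Fe^3+
n(Ce4+) = 0.01125 × 0.1860 = 2.092 × 10^-3 mol
n(Fe2+) in the aliquot = 2.092 × 10^-3 mol (1:1 ratio)
[Fe2+]_dilute = 2.092 × 10^-3 / 0.05000 = 0.04185 mol/L
Dilution factor = 200.0 / 9.965 = 20.07
[Fe2+]_stock = 0.04185 × 20.07 = 0.8399 mol/L

0.8399 mol/L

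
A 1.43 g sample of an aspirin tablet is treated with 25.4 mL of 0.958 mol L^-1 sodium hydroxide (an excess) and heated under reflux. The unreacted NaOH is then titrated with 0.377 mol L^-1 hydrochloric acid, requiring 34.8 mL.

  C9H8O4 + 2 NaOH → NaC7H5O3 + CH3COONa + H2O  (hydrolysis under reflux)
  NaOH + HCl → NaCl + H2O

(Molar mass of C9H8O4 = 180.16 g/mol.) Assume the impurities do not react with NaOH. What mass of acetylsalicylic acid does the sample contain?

n(NaOH) added = 0.0254 × 0.958 = 0.0243 mol
n(HCl) used in back-titration = 0.0348 × 0.377 = 0.0131 mol
n(NaOH) left over = 0.0131 mol (1:1 ratio)
n(NaOH) consumed by analyte = 0.0243 − 0.0131 = 0.0112 mol
From the 1:2 ratio, n(C9H8O4) = 1/2 × 0.0112 = 5.61 × 10^-3 mol
mass of C9H8O4 = 5.61 × 10^-3 × 180.16 = 1.01 g

1.01 g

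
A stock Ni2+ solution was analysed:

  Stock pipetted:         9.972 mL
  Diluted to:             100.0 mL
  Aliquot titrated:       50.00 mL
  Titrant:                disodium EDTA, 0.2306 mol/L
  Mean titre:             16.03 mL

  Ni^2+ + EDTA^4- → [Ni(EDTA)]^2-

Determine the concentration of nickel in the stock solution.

0.7414 mol/L

n(EDTA) = 0.01603 × 0.2306 = 3.697 × 10^-3 mol
n(Ni2+) in the aliquot = 3.697 × 10^-3 mol (1:1 ratio)
[Ni2+]_dilute = 3.697 × 10^-3 / 0.05000 = 0.07393 mol/L
Dilution factor = 100.0 / 9.972 = 10.03
[Ni2+]_stock = 0.07393 × 10.03 = 0.7414 mol/L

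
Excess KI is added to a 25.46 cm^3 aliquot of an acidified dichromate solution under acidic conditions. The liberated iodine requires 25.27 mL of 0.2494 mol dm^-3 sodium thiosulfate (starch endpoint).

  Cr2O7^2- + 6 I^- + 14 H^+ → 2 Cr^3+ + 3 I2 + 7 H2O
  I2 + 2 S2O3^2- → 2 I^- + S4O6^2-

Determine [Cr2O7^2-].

n(S2O3^2-) = 0.02527 × 0.2494 = 6.302 × 10^-3 mol
n(I2) = n(S2O3^2-)/2 = 3.151 × 10^-3 mol
From the 1:3 ratio, n(Cr2O7^2-) in the aliquot = 1/3 × 3.151 × 10^-3 = 1.050 × 10^-3 mol
[Cr2O7^2-] = 1.050 × 10^-3 / 0.02546 = 0.04126 mol/L

0.04126 mol/L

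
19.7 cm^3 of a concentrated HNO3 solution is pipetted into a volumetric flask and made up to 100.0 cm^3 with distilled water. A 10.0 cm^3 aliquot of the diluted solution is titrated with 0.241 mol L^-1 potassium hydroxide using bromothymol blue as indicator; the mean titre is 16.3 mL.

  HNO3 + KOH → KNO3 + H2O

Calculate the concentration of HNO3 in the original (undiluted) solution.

1.99 mol/L

n(KOH) = 0.0163 × 0.241 = 3.93 × 10^-3 mol
n(HNO3) in the aliquot = 3.93 × 10^-3 mol (1:1 ratio)
[HNO3]_dilute = 3.93 × 10^-3 / 0.0100 = 0.393 mol/L
Dilution factor = 100.0 / 19.7 = 5.076
[HNO3]_stock = 0.393 × 5.076 = 1.99 mol/L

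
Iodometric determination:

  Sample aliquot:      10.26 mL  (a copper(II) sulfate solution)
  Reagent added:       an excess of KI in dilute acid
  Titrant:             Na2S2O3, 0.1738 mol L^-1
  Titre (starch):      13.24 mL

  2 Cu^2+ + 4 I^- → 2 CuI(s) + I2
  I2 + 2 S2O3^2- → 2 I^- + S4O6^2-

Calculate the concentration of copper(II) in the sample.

0.2243 mol/L

n(S2O3^2-) = 0.01324 × 0.1738 = 2.301 × 10^-3 mol
n(I2) = n(S2O3^2-)/2 = 1.151 × 10^-3 mol
From the 2:1 ratio, n(Cu2+) in the aliquot = 2/1 × 1.151 × 10^-3 = 2.301 × 10^-3 mol
[Cu2+] = 2.301 × 10^-3 / 0.01026 = 0.2243 mol/L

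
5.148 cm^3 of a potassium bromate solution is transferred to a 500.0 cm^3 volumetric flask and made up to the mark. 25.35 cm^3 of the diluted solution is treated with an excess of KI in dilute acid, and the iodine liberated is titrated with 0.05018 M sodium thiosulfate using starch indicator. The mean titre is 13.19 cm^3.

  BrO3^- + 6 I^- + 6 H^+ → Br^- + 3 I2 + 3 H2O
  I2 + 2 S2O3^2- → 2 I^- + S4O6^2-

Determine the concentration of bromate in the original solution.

0.4226 M

n(S2O3^2-) = 0.01319 × 0.05018 = 6.619 × 10^-4 mol
n(I2) = n(S2O3^2-)/2 = 3.309 × 10^-4 mol
From the 1:3 ratio, n(BrO3^-) in the aliquot = 1/3 × 3.309 × 10^-4 = 1.103 × 10^-4 mol
[BrO3^-]_dilute = 1.103 × 10^-4 / 0.02535 = 0.004352 mol/L
[BrO3^-]_original = 0.004352 × 500.0/5.148 = 0.4226 mol/L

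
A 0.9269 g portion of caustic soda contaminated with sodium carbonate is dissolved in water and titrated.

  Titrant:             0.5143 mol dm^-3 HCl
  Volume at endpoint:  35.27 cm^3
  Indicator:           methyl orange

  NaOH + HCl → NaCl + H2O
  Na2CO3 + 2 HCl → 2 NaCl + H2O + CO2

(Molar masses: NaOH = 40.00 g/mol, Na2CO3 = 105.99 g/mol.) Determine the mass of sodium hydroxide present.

0.1059 g

n(HCl) = 0.03527 × 0.5143 = 0.01814 mol
Let x = n(NaOH), y = n(Na2CO3).
Titrant: 1x + 2y = 0.01814;  mass: 40.00x + 105.99y = 0.9269
Solving, x = 2.647 × 10^-3 mol, y = 7.746 × 10^-3 mol
mass of NaOH = 2.647 × 10^-3 × 40.00 = 0.1059 g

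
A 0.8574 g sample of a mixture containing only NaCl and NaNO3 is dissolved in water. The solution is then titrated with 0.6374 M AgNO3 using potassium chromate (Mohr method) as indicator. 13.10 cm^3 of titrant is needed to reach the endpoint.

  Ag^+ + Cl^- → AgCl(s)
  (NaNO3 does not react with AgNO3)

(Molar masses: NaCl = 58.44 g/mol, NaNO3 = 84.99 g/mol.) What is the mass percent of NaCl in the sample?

n(AgNO3) = 0.01310 × 0.6374 = 8.350 × 10^-3 mol
Let x = n(NaCl), y = n(NaNO3).
Titrant: 1x = 8.350 × 10^-3;  mass: 58.44x + 84.99y = 0.8574
Solving, x = 8.350 × 10^-3 mol, y = 4.347 × 10^-3 mol
mass of NaCl = 8.350 × 10^-3 × 58.44 = 0.4880 g
% NaCl = 0.4880 / 0.8574 × 100 = 56.91 %

56.91 %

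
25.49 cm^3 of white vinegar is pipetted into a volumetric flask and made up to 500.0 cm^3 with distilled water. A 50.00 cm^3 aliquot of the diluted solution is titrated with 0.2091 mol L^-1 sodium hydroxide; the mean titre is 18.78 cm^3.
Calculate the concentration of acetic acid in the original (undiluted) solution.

1.541 mol/L

CH3COOH + NaOH → CH3COONa + H2O
n(NaOH) = 0.01878 × 0.2091 = 3.927 × 10^-3 mol
n(CH3COOH) in the aliquot = 3.927 × 10^-3 mol (1:1 ratio)
[CH3COOH]_dilute = 3.927 × 10^-3 / 0.05000 = 0.07854 mol/L
Dilution factor = 500.0 / 25.49 = 19.62
[CH3COOH]_stock = 0.07854 × 19.62 = 1.541 mol/L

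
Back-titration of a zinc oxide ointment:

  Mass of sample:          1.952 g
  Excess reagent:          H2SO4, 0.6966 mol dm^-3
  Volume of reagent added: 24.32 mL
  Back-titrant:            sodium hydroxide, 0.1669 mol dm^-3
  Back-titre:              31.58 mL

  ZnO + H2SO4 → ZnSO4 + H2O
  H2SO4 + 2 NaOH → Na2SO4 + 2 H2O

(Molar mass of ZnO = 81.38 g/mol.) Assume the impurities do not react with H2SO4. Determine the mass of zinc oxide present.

n(H2SO4) added = 0.02432 × 0.6966 = 0.01694 mol
n(NaOH) used in back-titration = 0.03158 × 0.1669 = 5.271 × 10^-3 mol
From the 1:2 ratio, n(H2SO4) left over = 1/2 × 5.271 × 10^-3 = 2.635 × 10^-3 mol
n(H2SO4) consumed by analyte = 0.01694 − 2.635 × 10^-3 = 0.01431 mol
n(ZnO) = 0.01431 mol (1:1 ratio)
mass of ZnO = 0.01431 × 81.38 = 1.164 g

1.164 g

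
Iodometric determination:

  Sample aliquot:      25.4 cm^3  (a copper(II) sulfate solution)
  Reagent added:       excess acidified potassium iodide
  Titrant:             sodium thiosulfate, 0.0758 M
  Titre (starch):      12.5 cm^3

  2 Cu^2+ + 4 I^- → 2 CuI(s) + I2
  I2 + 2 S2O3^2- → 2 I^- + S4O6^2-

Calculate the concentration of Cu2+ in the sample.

0.0373 M

n(S2O3^2-) = 0.0125 × 0.0758 = 9.48 × 10^-4 mol
n(I2) = n(S2O3^2-)/2 = 4.74 × 10^-4 mol
From the 2:1 ratio, n(Cu2+) in the aliquot = 2/1 × 4.74 × 10^-4 = 9.48 × 10^-4 mol
[Cu2+] = 9.48 × 10^-4 / 0.0254 = 0.0373 mol/L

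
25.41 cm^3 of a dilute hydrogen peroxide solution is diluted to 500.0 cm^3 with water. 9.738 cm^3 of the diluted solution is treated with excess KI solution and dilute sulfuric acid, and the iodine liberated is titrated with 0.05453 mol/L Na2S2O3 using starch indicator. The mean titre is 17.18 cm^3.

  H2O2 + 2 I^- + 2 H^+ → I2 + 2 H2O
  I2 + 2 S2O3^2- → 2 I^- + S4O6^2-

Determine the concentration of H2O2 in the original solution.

n(S2O3^2-) = 0.01718 × 0.05453 = 9.368 × 10^-4 mol
n(I2) = n(S2O3^2-)/2 = 4.684 × 10^-4 mol
n(H2O2) in the aliquot = 4.684 × 10^-4 mol (1:1 ratio)
[H2O2]_dilute = 4.684 × 10^-4 / 0.009738 = 0.04810 mol/L
[H2O2]_original = 0.04810 × 500.0/25.41 = 0.9465 mol/L

0.9465 mol/L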